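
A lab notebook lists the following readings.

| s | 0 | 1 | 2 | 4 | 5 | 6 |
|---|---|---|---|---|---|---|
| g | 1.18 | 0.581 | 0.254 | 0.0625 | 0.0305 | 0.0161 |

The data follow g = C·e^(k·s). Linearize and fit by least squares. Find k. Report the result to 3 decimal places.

k = -0.721

Taking logs, ln g = k·s + ln C, so regress ln g on s.
Over the data: Σs = 18.0000, Σ(s)² = 82.0000, Σln g = -12.1395, Σs·ln g = -56.5980.
Normal system: [[82.0000, 18.0000]; [18.0000, 6]]·[k, ln C]ᵀ = [-56.5980, -12.1395]ᵀ.
Solving (det = 168.0000): k = -0.72070, ln C = 0.13885.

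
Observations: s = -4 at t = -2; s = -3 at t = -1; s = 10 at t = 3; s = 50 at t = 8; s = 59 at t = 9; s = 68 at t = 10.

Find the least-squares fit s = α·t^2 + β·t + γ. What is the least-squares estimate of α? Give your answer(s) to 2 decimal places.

α = 0.44

Entries of XᵀX: Σt^2·t^2 = 20755, Σt^2·t = 2259, Σt^2 = 259, Σt·t = 259, Σt = 27, Σ1 = 6.
Moment sums: Σt^2·s = 14850, Σt·s = 1652, Σs = 180.
Inverting the 3×3 Gram matrix, [α, β, γ]ᵀ = [158319/362392, 960089/362392, -35343/45299]ᵀ.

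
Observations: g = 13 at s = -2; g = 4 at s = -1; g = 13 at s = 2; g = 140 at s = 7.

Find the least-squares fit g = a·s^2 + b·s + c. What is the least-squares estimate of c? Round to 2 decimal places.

c = 1.53

Setting ∂/∂a … = 0 gives: 2434·a + 342·b + 58·c = 6968;  342·a + 58·b + 6·c = 976;  58·a + 6·b + 4·c = 170.
Inverting the 3×3 Gram matrix, [a, b, c]ᵀ = [511/181, 4/181, 277/181]ᵀ.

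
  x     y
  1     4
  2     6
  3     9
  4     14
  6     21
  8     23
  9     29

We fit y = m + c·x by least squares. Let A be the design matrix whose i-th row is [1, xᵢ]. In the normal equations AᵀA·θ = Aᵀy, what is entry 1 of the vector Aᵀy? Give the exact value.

Entry 1 ↔ basis 1, so (Aᵀy)_{1} = Σᵢ yᵢ = (1)·(4) + (1)·(6) + (1)·(9) + (1)·(14) + (1)·(21) + (1)·(23) + (1)·(29) = 106.

106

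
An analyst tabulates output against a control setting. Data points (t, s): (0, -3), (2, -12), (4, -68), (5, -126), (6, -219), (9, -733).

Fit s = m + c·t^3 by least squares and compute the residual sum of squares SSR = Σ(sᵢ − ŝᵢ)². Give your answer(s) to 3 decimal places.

SSR = 6.491

Entries of AᵀA: Σ1 = 6, Σt^3 = 1142, Σt^3·t^3 = 597882.
For Aᵀs: Σs = -1161, Σt^3·s = -601859.
So AᵀA·[m, c]ᵀ = Aᵀs: [[6, 1142]; [1142, 597882]]·[m, c]ᵀ = [-1161, -601859]ᵀ.
Eliminating c: 597882·(row 1) − 1142·(row 2) gives 2283128·m = 597882·(-1161) − 1142·(-601859) = -6818024, so m = -852253/285391.
Then c = ((-601859) − 1142·(-852253/285391))/597882 = -571323/570782.
Residuals: -3920/285391, -287147/285391, -271999/285391, 1201349/570782, 54508/285391, -184233/570782; SSR = 3705223/570782.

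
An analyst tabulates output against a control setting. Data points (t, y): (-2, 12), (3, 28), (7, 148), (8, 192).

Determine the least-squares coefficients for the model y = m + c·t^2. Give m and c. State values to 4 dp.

Sums needed: Σ1 = 4, Σt^2 = 126, Σt^2·t^2 = 6594.
And Σy = 380, Σt^2·y = 19840.
Eliminating c: 6594·(row 1) − 126·(row 2) gives 10500·m = 6594·380 − 126·19840 = 5880, so m = 14/25.
Then c = (19840 − 126·(14/25))/6594 = 1574/525.

m = 0.5600, c = 2.9981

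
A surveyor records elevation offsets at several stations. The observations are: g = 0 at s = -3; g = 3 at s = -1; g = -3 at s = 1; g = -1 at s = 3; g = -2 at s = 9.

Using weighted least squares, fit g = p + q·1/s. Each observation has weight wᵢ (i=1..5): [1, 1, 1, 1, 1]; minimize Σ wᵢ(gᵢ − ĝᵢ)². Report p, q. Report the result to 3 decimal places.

p = -0.535, q = -2.907

Normal-equation sums: Σwᵢ·1 = 5, Σwᵢ·1/s = 1/9, Σwᵢ·1/s·1/s = 181/81.
Moment sums: Σwᵢ·g = -3, Σwᵢ·1/s·g = -59/9.
XᵀWX·[p, q]ᵀ = XᵀWg becomes [[5, 1/9]; [1/9, 181/81]]·[p, q]ᵀ = [-3, -59/9]ᵀ.
Δ = 5·(181/81) − (1/9)² = 904/81.
p = ((-3)·(181/81) − (1/9)·(-59/9))/(904/81) = -121/226; q = (5·(-59/9) − (1/9)·(-3))/(904/81) = -657/226.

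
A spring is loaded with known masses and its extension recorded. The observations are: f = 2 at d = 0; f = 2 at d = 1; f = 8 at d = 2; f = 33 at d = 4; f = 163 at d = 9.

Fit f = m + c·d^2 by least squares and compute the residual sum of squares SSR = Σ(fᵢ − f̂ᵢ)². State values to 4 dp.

Compute the Gram sums: Σ1 = 5, Σd^2 = 102, Σd^2·d^2 = 6834.
Moment sums: Σf = 208, Σd^2·f = 13765.
Normal equations: [[5, 102]; [102, 6834]]·[m, c]ᵀ = [208, 13765]ᵀ.
Eliminating c: 6834·(row 1) − 102·(row 2) gives 23766·m = 6834·208 − 102·13765 = 17442, so m = 171/233.
Then c = (13765 − 102·(171/233))/6834 = 47609/23766.
Residuals: 295/233, -17519/23766, -8875/11883, 2546/11883, 29/7922; SSR = 65359/23766.

SSR = 2.7501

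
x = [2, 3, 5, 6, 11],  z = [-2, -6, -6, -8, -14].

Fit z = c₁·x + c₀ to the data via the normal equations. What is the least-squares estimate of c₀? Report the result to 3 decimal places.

c₀ = -0.659

Entries of AᵀA: Σx·x = 195, Σx = 27, Σ1 = 5.
Moment sums: Σx·z = -254, Σz = -36.
Δ = 195·5 − 27² = 246.
c₁ = ((-254)·5 − 27·(-36))/246 = -149/123; c₀ = (195·(-36) − 27·(-254))/246 = -27/41.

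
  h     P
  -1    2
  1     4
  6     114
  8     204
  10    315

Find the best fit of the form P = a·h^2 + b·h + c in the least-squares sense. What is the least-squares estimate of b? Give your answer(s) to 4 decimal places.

With design matrix X, XᵀX = [[15394, 1728, 202]; [1728, 202, 24]; [202, 24, 5]] and XᵀP = [48666, 5468, 639]ᵀ.
Solving the 3×3 system (Gaussian elimination) gives a = 203310/65839, b = 44654/65839, c = -13839/65839.

b = 0.6782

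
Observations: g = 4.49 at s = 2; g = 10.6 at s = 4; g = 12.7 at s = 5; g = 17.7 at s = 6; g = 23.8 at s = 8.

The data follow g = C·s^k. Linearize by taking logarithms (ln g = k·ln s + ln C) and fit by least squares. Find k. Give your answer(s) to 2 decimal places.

k = 1.21

Let Y = ln g. Fitting Y = k·ln s + ln C by least squares:
XᵀX = [[12.5270, 7.5601]; [7.5601, 5]], rhs = [20.1443, 12.4476]ᵀ  (here Σln s = 7.5601, Σ(ln s)² = 12.5270, Σln g = 12.4476, Σln s·ln g = 20.1443).
Solving (det = 5.4804): k = 1.20740, ln C = 0.66390.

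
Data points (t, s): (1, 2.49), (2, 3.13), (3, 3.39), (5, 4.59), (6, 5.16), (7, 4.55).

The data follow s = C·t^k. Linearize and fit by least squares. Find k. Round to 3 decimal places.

Linearized form: ln s = k·ln t + ln C. From the 6 transformed points,
XᵀX = [[11.2747, 7.1389]; [7.1389, 6]], rhs = [10.4732, 7.9541]ᵀ  (here Σln t = 7.1389, Σ(ln t)² = 11.2747, Σln s = 7.9541, Σln t·ln s = 10.4732).
Solving (det = 16.6845): k = 0.36296, ln C = 0.89382.

k = 0.363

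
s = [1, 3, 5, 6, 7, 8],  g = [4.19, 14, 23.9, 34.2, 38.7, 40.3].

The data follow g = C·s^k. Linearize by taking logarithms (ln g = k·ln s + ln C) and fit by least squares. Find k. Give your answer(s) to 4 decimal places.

k = 1.1235

With ln gᵢ as the transformed response and ln sᵢ as the regressor:
Σln s = 8.5252, Σ(ln s)² = 15.1183, Σln g = 18.1301, Σln s·ln g = 29.1366.
Equations: 15.1183·k + 8.5252·ln C = 29.1366;  8.5252·k + 6·ln C = 18.1301.
Solving (det = 18.0313): k = 1.12350, ln C = 1.42534.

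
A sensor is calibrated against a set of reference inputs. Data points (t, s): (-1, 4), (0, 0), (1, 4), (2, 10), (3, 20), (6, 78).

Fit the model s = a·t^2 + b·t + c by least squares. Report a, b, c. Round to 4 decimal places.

Normal-equation sums: Σt^2·t^2 = 1395, Σt^2·t = 251, Σt^2 = 51, Σt·t = 51, Σt = 11, Σ1 = 6.
And Σt^2·s = 3036, Σt·s = 548, Σs = 116.
Solving the 3×3 system (Gaussian elimination) gives a = 1559/726, b = -113/1210, c = 2272/1815.

a = 2.1474, b = -0.0934, c = 1.2518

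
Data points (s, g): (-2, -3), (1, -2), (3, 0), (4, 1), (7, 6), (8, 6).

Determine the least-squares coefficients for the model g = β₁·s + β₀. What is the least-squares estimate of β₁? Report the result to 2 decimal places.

β₁ = 1.01

With design matrix M, MᵀM = [[143, 21]; [21, 6]] and Mᵀg = [98, 8]ᵀ.
det = 143·6 − 21² = 417.
β₁ = (98·6 − 21·8)/417 = 140/139; β₀ = (143·8 − 21·98)/417 = -914/417.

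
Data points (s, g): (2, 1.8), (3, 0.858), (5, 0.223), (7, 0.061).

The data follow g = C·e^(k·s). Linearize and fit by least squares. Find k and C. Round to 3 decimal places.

Linearized form: ln g = k·s + ln C. From the 4 transformed points,
Σs = 17.0000, Σ(s)² = 87.0000, Σln g = -3.8628, Σs·ln g = -26.3650.
Equations: 87.0000·k + 17.0000·ln C = -26.3650;  17.0000·k + 4·ln C = -3.8628.
Δ = 87.0000·4 − (17.0000)² = 59.0000; k = (-26.3650·4 − 17.0000·-3.8628)/59.0000 = -0.67444, ln C = (87.0000·-3.8628 − 17.0000·-26.3650)/59.0000 = 1.90065, so C = exp(1.90065) = 6.69023.

k = -0.674, C = 6.690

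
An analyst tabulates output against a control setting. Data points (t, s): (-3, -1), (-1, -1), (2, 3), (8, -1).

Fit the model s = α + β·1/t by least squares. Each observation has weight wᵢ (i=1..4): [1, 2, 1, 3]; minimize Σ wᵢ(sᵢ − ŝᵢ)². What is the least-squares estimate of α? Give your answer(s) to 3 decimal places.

α = -0.148

Normal-equation sums: Σwᵢ·1 = 7, Σwᵢ·1/t = -35/24, Σwᵢ·1/t·1/t = 1387/576.
Right-hand side: Σwᵢ·s = -3, Σwᵢ·1/t·s = 83/24.
So MᵀWM·[α, β]ᵀ = MᵀWs: [[7, -35/24]; [-35/24, 1387/576]]·[α, β]ᵀ = [-3, 83/24]ᵀ.
Δ = 7·(1387/576) − (-35/24)² = 707/48.
α = ((-3)·(1387/576) − (-35/24)·(83/24))/(707/48) = -314/2121; β = (7·(83/24) − (-35/24)·(-3))/(707/48) = 136/101.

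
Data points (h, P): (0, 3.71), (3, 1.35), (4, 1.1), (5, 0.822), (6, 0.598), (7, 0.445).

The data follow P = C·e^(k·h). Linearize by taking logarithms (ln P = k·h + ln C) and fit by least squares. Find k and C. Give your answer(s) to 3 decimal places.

k = -0.299, C = 3.590

Let Y = ln P. Fitting Y = k·h + ln C by least squares:
Over the data: Σh = 25.0000, Σ(h)² = 135.0000, Σln P = 0.1866, Σh·ln P = -8.4513.
Normal system: [[135.0000, 25.0000]; [25.0000, 6]]·[k, ln C]ᵀ = [-8.4513, 0.1866]ᵀ.
Δ = 135.0000·6 − (25.0000)² = 185.0000; k = (-8.4513·6 − 25.0000·0.1866)/185.0000 = -0.29931, ln C = (135.0000·0.1866 − 25.0000·-8.4513)/185.0000 = 1.27822, so C = exp(1.27822) = 3.59025.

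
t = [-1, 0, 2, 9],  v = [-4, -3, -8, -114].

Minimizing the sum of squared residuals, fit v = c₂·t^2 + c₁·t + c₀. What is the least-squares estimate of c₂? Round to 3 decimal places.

c₂ = -1.381

With design matrix X, XᵀX = [[6578, 736, 86]; [736, 86, 10]; [86, 10, 4]] and Xᵀv = [-9270, -1038, -129]ᵀ.
Inverting the 3×3 Gram matrix, [c₂, c₁, c₀]ᵀ = [-7837/5676, 359/5676, -5151/1892]ᵀ.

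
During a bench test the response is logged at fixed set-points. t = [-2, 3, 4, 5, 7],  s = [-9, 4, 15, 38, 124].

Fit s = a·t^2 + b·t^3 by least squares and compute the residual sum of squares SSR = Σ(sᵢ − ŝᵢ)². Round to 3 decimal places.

The normal equations are: 3379·a + 21167·b = 7266;  21167·a + 138163·b = 48422.
(Σt^2·t^2 = 3379, Σt^2·t^3 = 21167, Σt^3·t^3 = 138163, Σt^2·s = 7266, Σt^3·s = 48422.)
Eliminating b: 138163·(row 1) − 21167·(row 2) gives 18810888·a = 138163·7266 − 21167·48422 = -21056116, so a = -5264029/4702722.
Then b = (48422 − 21167·(-5264029/4702722))/138163 = 2454629/4702722.
Residuals: -815675/2351361, -14639/783787, -1165481/2351361, 579256/783787, -431399/2351361; SSR = 2224900/2351361.

SSR = 0.946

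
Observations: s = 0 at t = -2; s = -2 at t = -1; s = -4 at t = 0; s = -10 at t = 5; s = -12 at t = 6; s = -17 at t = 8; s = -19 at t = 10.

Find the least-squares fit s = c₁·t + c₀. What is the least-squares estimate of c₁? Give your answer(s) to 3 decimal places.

The normal equations are: 230·c₁ + 26·c₀ = -446;  26·c₁ + 7·c₀ = -64.
(Σt·t = 230, Σt = 26, Σ1 = 7, Σt·s = -446, Σs = -64.)
Eliminating c₀: 7·(row 1) − 26·(row 2) gives 934·c₁ = 7·(-446) − 26·(-64) = -1458, so c₁ = -729/467.
Then c₀ = ((-64) − 26·(-729/467))/7 = -1562/467.

c₁ = -1.561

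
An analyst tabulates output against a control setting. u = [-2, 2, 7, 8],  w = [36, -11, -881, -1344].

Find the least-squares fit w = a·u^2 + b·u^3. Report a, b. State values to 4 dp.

From the data, Σu^2·u^2 = 6529, Σu^2·u^3 = 49575, Σu^3·u^3 = 379921.
Right-hand side: Σu^2·w = -129085, Σu^3·w = -990687.
Eliminating b: 379921·(row 1) − 49575·(row 2) gives 22823584·a = 379921·(-129085) − 49575·(-990687) = 71205740, so a = 17801435/5705896.
Then b = ((-990687) − 49575·(17801435/5705896))/379921 = -17201637/5705896.

a = 3.1198, b = -3.0147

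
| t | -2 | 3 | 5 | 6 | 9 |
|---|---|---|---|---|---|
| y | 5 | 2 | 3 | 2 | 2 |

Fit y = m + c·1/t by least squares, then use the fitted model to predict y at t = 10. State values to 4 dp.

ŷ = 2.6613

Normal-equation sums: Σ1 = 5, Σ1/t = 14/45, Σ1/t·1/t = 1787/4050.
Right-hand side: Σy = 14, Σ1/t·y = -61/90.
XᵀX·[m, c]ᵀ = Xᵀy becomes [[5, 14/45]; [14/45, 1787/4050]]·[m, c]ᵀ = [14, -61/90]ᵀ.
Eliminating c: (1787/4050)·(row 1) − (14/45)·(row 2) gives (8543/4050)·m = (1787/4050)·14 − (14/45)·(-61/90) = 4312/675, so m = 25872/8543.
Then c = ((-61/90) − (14/45)·(25872/8543))/(1787/4050) = -31365/8543.
At t = 10: ŷ = (25872/8543)·(1) + (-31365/8543)·(1/10) = 45471/17086.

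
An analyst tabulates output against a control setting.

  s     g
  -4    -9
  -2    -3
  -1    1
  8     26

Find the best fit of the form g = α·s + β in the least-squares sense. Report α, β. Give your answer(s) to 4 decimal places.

Entries of XᵀX: Σs·s = 85, Σs = 1, Σ1 = 4.
And Σs·g = 249, Σg = 15.
XᵀX·[α, β]ᵀ = Xᵀg becomes [[85, 1]; [1, 4]]·[α, β]ᵀ = [249, 15]ᵀ.
det = 85·4 − 1² = 339.
α = (249·4 − 1·15)/339 = 327/113; β = (85·15 − 1·249)/339 = 342/113.

α = 2.8938, β = 3.0265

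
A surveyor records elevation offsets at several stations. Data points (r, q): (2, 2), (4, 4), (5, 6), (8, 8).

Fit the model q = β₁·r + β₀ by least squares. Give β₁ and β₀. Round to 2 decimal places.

MᵀM·[β₁, β₀]ᵀ = Mᵀq reads: 109·β₁ + 19·β₀ = 114;  19·β₁ + 4·β₀ = 20.
(Σr·r = 109, Σr = 19, Σ1 = 4, Σr·q = 114, Σq = 20.)
Eliminating β₀: 4·(row 1) − 19·(row 2) gives 75·β₁ = 4·114 − 19·20 = 76, so β₁ = 76/75.
Then β₀ = (20 − 19·(76/75))/4 = 14/75.

β₁ = 1.01, β₀ = 0.19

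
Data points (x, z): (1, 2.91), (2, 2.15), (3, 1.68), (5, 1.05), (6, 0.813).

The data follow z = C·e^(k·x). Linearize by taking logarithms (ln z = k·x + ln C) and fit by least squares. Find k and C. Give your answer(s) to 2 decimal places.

k = -0.25, C = 3.63

Let Y = ln z. Fitting Y = k·x + ln C by least squares:
Sums: Σx = 17.0000, Σ(x)² = 75.0000, Σln z = 2.1942, Σx·ln z = 3.1573.
Normal system: [[75.0000, 17.0000]; [17.0000, 5]]·[k, ln C]ᵀ = [3.1573, 2.1942]ᵀ.
Δ = 75.0000·5 − (17.0000)² = 86.0000; k = (3.1573·5 − 17.0000·2.1942)/86.0000 = -0.25017, ln C = (75.0000·2.1942 − 17.0000·3.1573)/86.0000 = 1.28942, so C = exp(1.28942) = 3.63067.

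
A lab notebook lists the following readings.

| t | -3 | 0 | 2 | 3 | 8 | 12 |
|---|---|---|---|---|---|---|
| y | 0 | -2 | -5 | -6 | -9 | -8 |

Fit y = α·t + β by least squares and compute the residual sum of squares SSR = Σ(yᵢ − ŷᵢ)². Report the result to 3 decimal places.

SSR = 10.473

From the data, Σt·t = 230, Σt = 22, Σ1 = 6.
Right-hand side: Σt·y = -196, Σy = -30.
Determinant 230·6 − 22² = 896.
α = ((-196)·6 − 22·(-30))/896 = -129/224; β = (230·(-30) − 22·(-196))/896 = -647/224.
Residuals: 65/56, 199/224, -215/224, -155/112, -337/224, 403/224; SSR = 1173/112.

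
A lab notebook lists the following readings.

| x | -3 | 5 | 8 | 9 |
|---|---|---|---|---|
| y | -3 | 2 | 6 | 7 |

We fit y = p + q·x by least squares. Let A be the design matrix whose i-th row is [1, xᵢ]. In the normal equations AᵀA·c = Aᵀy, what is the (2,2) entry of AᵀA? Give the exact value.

179

Row 2 ↔ basis x, column 2 ↔ basis x, so (AᵀA)_{2,2} = Σᵢ (x)·(x) = (-3)·(-3) + (5)·(5) + (8)·(8) + (9)·(9) = 179.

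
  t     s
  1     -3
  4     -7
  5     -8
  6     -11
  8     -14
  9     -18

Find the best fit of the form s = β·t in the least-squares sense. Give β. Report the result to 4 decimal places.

The normal system XᵀX·[β]ᵀ = Xᵀs is [[223]]·[β]ᵀ = [-411]ᵀ.
β = (-411)/223 = -1.84305.

β = -1.8430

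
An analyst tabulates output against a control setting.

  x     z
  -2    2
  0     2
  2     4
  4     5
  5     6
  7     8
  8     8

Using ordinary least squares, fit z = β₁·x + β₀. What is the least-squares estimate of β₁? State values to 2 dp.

β₁ = 0.68

Compute the Gram sums: Σx·x = 162, Σx = 24, Σ1 = 7.
For Mᵀz: Σx·z = 174, Σz = 35.
MᵀM·[β₁, β₀]ᵀ = Mᵀz becomes [[162, 24]; [24, 7]]·[β₁, β₀]ᵀ = [174, 35]ᵀ.
Δ = 162·7 − 24² = 558.
β₁ = (174·7 − 24·35)/558 = 21/31; β₀ = (162·35 − 24·174)/558 = 83/31.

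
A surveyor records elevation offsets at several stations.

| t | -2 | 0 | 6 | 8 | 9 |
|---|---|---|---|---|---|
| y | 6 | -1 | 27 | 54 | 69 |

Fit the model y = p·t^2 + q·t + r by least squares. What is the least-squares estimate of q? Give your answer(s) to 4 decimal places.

q = -1.4675

XᵀX·[p, q, r]ᵀ = Xᵀy reads: 11969·p + 1449·q + 185·r = 10041;  1449·p + 185·q + 21·r = 1203;  185·p + 21·q + 5·r = 155.
Row-reducing yields p = 28673/27762, q = -970/661, r = -29171/27762.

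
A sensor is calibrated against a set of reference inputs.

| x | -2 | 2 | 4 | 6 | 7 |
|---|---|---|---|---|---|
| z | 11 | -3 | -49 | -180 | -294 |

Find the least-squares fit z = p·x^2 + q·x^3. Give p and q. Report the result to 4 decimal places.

The normal system MᵀM·[p, q]ᵀ = Mᵀz is [[3985, 25607]; [25607, 168529]]·[p, q]ᵀ = [-21638, -142970]ᵀ.
det = 3985·168529 − 25607² = 15869616.
p = ((-21638)·168529 − 25607·(-142970))/15869616 = 900143/991851; q = (3985·(-142970) − 25607·(-21638))/15869616 = -978199/991851.

p = 0.9075, q = -0.9862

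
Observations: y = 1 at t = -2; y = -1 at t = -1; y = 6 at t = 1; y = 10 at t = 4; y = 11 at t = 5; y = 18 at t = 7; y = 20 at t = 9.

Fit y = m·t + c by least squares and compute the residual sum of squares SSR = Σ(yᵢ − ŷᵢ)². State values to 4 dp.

Normal-equation sums: Σt·t = 177, Σt = 23, Σ1 = 7.
Moment sums: Σt·y = 406, Σy = 65.
Normal equations: [[177, 23]; [23, 7]]·[m, c]ᵀ = [406, 65]ᵀ.
Eliminating c: 7·(row 1) − 23·(row 2) gives 710·m = 7·406 − 23·65 = 1347, so m = 1347/710.
Then c = (65 − 23·(1347/710))/7 = 2167/710.
Residuals: 1237/710, -153/71, 373/355, -91/142, -546/355, 592/355, -9/71; SSR = 10193/710.

SSR = 14.3563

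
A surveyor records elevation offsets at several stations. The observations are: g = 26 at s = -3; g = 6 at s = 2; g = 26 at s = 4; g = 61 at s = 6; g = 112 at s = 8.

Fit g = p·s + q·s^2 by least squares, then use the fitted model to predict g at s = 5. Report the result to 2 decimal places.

ĝ = 40.37

Entries of AᵀA: Σs·s = 129, Σs·s^2 = 773, Σs^2·s^2 = 5745.
Right-hand side: Σs·g = 1300, Σs^2·g = 10038.
Determinant 129·5745 − 773² = 143576.
p = (1300·5745 − 773·10038)/143576 = -145437/71788; q = (129·10038 − 773·1300)/143576 = 145001/71788.
At s = 5: ĝ = (-145437/71788)·(5) + (145001/71788)·(25) = 724460/17947.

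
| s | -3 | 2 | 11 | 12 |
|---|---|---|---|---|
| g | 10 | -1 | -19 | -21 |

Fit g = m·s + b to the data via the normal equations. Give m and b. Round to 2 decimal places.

Setting ∂/∂m … = 0 gives: 278·m + 22·b = -493;  22·m + 4·b = -31.
Eliminating b: 4·(row 1) − 22·(row 2) gives 628·m = 4·(-493) − 22·(-31) = -1290, so m = -645/314.
Then b = ((-31) − 22·(-645/314))/4 = 557/157.

m = -2.05, b = 3.55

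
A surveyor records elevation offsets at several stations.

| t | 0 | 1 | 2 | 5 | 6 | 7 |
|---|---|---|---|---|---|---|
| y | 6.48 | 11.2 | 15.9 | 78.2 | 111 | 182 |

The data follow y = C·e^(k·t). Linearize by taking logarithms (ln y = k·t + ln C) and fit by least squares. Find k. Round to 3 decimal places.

k = 0.477

Linearized form: ln y = k·t + ln C. From the 6 transformed points,
XᵀX = [[115.0000, 21.0000]; [21.0000, 6]], rhs = [94.4301, 21.3238]ᵀ  (here Σt = 21.0000, Σ(t)² = 115.0000, Σln y = 21.3238, Σt·ln y = 94.4301).
Δ = 115.0000·6 − (21.0000)² = 249.0000; k = (94.4301·6 − 21.0000·21.3238)/249.0000 = 0.47704, ln C = (115.0000·21.3238 − 21.0000·94.4301)/249.0000 = 1.88434.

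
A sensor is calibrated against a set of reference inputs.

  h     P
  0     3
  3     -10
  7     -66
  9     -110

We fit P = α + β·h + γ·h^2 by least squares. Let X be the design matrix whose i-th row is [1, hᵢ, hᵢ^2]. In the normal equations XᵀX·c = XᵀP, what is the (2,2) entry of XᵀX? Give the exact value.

139

Row 2 ↔ basis h, column 2 ↔ basis h, so (XᵀX)_{2,2} = Σᵢ (h)·(h) = (0)·(0) + (3)·(3) + (7)·(7) + (9)·(9) = 139.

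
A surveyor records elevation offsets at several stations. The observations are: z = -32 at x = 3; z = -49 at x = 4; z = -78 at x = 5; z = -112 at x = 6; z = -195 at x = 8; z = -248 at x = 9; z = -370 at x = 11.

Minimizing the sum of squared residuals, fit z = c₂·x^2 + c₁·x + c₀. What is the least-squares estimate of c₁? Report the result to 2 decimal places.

MᵀM·[c₂, c₁, c₀]ᵀ = Mᵀz reads: 27556·c₂ + 3004·c₁ + 352·c₀ = -84392;  3004·c₂ + 352·c₁ + 46·c₀ = -9216;  352·c₂ + 46·c₁ + 7·c₀ = -1084.
Solving the 3×3 system (Gaussian elimination) gives c₂ = -485/154, c₁ = 773/462, c₀ = -247/33.

c₁ = 1.67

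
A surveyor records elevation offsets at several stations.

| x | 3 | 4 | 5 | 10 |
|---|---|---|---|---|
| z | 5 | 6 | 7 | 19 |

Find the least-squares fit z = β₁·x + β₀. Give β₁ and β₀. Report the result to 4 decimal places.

β₁ = 2.0862, β₀ = -2.2241

Forming AᵀA = [[150, 22]; [22, 4]] and Aᵀz = [264, 37]ᵀ gives AᵀA·[β₁, β₀]ᵀ = Aᵀz.
Δ = 150·4 − 22² = 116.
β₁ = (264·4 − 22·37)/116 = 121/58; β₀ = (150·37 − 22·264)/116 = -129/58.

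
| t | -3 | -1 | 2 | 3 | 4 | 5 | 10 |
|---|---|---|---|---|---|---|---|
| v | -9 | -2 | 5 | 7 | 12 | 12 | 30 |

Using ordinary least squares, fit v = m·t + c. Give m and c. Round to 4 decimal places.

Forming MᵀM = [[164, 20]; [20, 7]] and Mᵀv = [468, 55]ᵀ gives MᵀM·[m, c]ᵀ = Mᵀv.
Eliminating c: 7·(row 1) − 20·(row 2) gives 748·m = 7·468 − 20·55 = 2176, so m = 32/11.
Then c = (55 − 20·(32/11))/7 = -5/11.

m = 2.9091, c = -0.4545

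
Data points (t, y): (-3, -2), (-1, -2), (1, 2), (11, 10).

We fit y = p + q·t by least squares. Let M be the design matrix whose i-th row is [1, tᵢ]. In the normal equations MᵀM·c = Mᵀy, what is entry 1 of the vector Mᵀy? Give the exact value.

Entry 1 ↔ basis 1, so (Mᵀy)_{1} = Σᵢ yᵢ = (1)·(-2) + (1)·(-2) + (1)·(2) + (1)·(10) = 8.

8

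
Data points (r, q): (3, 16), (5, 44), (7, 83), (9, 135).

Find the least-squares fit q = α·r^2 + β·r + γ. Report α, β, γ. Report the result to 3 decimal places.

α = 1.500, β = 1.800, γ = -2.800

Compute the Gram sums: Σr^2·r^2 = 9668, Σr^2·r = 1224, Σr^2 = 164, Σr·r = 164, Σr = 24, Σ1 = 4.
Moment sums: Σr^2·q = 16246, Σr·q = 2064, Σq = 278.
MᵀM·[α, β, γ]ᵀ = Mᵀq becomes [[9668, 1224, 164]; [1224, 164, 24]; [164, 24, 4]]·[α, β, γ]ᵀ = [16246, 2064, 278]ᵀ.
Inverting the 3×3 Gram matrix, [α, β, γ]ᵀ = [3/2, 9/5, -14/5]ᵀ.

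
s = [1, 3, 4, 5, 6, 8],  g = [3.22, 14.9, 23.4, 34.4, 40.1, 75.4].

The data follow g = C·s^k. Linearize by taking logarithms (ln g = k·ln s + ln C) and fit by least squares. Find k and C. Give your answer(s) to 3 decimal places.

With ln gᵢ as the transformed response and ln sᵢ as the regressor:
Σln s = 7.9655, Σ(ln s)² = 13.2535, Σln g = 18.5757, Σln s·ln g = 28.6357.
Equations: 13.2535·k + 7.9655·ln C = 28.6357;  7.9655·k + 6·ln C = 18.5757.
Solving (det = 16.0713): k = 1.48393, ln C = 1.12590, so C = exp(1.12590) = 3.08298.

k = 1.484, C = 3.083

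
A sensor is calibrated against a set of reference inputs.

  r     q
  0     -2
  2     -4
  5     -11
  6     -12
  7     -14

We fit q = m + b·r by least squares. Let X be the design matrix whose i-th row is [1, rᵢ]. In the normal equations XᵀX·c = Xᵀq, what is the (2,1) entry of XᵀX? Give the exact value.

Row 2 ↔ basis r, column 1 ↔ basis 1, so (XᵀX)_{2,1} = Σᵢ r = (0)·(1) + (2)·(1) + (5)·(1) + (6)·(1) + (7)·(1) = 20.

20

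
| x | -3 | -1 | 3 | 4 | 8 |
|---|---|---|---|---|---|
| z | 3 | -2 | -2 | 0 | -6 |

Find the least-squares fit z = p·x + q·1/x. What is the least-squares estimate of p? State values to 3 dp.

p = -0.745

Sums needed: Σx·x = 99, Σx·1/x = 5, Σ1/x·1/x = 749/576.
Moment sums: Σx·z = -61, Σ1/x·z = -5/12.
det = 99·(749/576) − 5² = 6639/64.
p = ((-61)·(749/576) − 5·(-5/12))/(6639/64) = -44489/59751; q = (99·(-5/12) − 5·(-61))/(6639/64) = 16880/6639.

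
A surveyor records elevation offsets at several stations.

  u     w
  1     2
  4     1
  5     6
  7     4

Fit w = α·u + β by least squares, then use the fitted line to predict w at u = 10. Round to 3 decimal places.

ŵ = 5.933

The normal equations are: 91·α + 17·β = 64;  17·α + 4·β = 13.
(Σu·u = 91, Σu = 17, Σ1 = 4, Σu·w = 64, Σw = 13.)
Δ = 91·4 − 17² = 75.
α = (64·4 − 17·13)/75 = 7/15; β = (91·13 − 17·64)/75 = 19/15.
At u = 10: ŵ = (7/15)·(10) + (19/15)·(1) = 89/15.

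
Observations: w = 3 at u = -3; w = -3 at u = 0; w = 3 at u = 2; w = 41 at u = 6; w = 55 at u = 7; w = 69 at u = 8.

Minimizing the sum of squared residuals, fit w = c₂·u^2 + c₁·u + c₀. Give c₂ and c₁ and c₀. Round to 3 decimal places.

c₂ = 0.992, c₁ = 1.175, c₀ = -2.705

Sums needed: Σu^2·u^2 = 7890, Σu^2·u = 1052, Σu^2 = 162, Σu·u = 162, Σu = 20, Σ1 = 6.
Right-hand side: Σu^2·w = 8626, Σu·w = 1180, Σw = 168.
Row-reducing yields c₂ = 54355/54786, c₁ = 10730/9131, c₀ = -148177/54786.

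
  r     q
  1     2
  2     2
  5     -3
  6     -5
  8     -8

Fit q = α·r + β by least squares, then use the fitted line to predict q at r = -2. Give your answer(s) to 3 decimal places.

q̂ = 7.277

MᵀM·[α, β]ᵀ = Mᵀq reads: 130·α + 22·β = -103;  22·α + 5·β = -12.
Eliminating β: 5·(row 1) − 22·(row 2) gives 166·α = 5·(-103) − 22·(-12) = -251, so α = -251/166.
Then β = ((-12) − 22·(-251/166))/5 = 353/83.
At r = -2: q̂ = (-251/166)·(-2) + (353/83)·(1) = 604/83.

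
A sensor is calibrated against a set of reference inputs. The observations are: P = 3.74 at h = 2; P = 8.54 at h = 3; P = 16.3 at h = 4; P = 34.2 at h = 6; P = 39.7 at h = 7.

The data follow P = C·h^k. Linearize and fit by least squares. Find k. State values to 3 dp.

k = 1.925

Let Y = ln P. Fitting Y = k·ln h + ln C by least squares:
Σln h = 6.9157, Σ(ln h)² = 10.6062, Σln P = 13.4686, Σln h·ln P = 20.6324.
Equations: 10.6062·k + 6.9157·ln C = 20.6324;  6.9157·k + 5·ln C = 13.4686.
Slope k = (n·Σln h·ln P − Σln h·Σln P)/(n·Σ(ln h)² − (Σln h)²) = (5·20.6324 − 6.9157·13.4686)/5.2037 = 1.92501; ln C = (Σln P − k·Σln h)/n = 0.03115.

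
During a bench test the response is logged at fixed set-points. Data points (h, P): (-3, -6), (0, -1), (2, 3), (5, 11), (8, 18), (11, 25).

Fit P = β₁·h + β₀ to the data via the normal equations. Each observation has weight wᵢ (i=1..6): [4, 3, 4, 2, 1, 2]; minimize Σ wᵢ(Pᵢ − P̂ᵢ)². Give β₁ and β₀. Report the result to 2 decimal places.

From the data, Σwᵢ·h·h = 408, Σwᵢ·h = 36, Σwᵢ·1 = 16.
For MᵀWP: Σwᵢ·h·P = 900, Σwᵢ·P = 75.
So MᵀWM·[β₁, β₀]ᵀ = MᵀWP: [[408, 36]; [36, 16]]·[β₁, β₀]ᵀ = [900, 75]ᵀ.
Determinant 408·16 − 36² = 5232.
β₁ = (900·16 − 36·75)/5232 = 975/436; β₀ = (408·75 − 36·900)/5232 = -75/218.

β₁ = 2.24, β₀ = -0.34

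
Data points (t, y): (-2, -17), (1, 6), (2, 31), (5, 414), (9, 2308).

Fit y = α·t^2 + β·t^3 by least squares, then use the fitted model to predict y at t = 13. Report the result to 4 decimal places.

ŷ = 6829.9839

Normal-equation sums: Σt^2·t^2 = 7219, Σt^2·t^3 = 62175, Σt^3·t^3 = 547195.
And Σt^2·y = 197360, Σt^3·y = 1734672.
Normal equations: [[7219, 62175]; [62175, 547195]]·[α, β]ᵀ = [197360, 1734672]ᵀ.
Determinant 7219·547195 − 62175² = 84470080.
α = (197360·547195 − 62175·1734672)/84470080 = 882335/527938; β = (7219·1734672 − 62175·197360)/84470080 = 7866849/2639690.
At t = 13: ŷ = (882335/527938)·(169) + (7866849/2639690)·(2197) = 84247852/12335.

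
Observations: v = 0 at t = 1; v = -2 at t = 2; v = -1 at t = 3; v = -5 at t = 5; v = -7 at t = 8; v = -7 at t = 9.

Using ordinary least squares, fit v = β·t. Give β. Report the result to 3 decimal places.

MᵀM·[β]ᵀ = Mᵀv reads: 184·β = -151.
β = (-151)/184 = -0.820652.

β = -0.821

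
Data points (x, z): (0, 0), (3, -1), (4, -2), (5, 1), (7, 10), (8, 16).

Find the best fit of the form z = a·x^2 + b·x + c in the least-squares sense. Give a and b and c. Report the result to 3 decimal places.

The normal system MᵀM·[a, b, c]ᵀ = Mᵀz is [[7459, 1071, 163]; [1071, 163, 27]; [163, 27, 6]]·[a, b, c]ᵀ = [1498, 192, 24]ᵀ.
Row-reducing yields a = 20277/35620, b = -18561/7124, c = 2311/8905.

a = 0.569, b = -2.605, c = 0.260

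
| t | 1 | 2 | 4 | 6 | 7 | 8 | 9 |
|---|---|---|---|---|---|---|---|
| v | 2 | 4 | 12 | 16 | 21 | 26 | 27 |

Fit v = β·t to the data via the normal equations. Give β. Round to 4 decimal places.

β = 2.9960

The normal equations are: 251·β = 752.
β = 752/251 = 2.99602.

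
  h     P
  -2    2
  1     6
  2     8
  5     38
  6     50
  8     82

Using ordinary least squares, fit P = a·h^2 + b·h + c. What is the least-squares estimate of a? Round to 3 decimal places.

a = 1.010

From the data, Σh^2·h^2 = 6050, Σh^2·h = 854, Σh^2 = 134, Σh·h = 134, Σh = 20, Σ1 = 6.
Moment sums: Σh^2·P = 8044, Σh·P = 1164, ΣP = 186.
XᵀX·[a, b, c]ᵀ = XᵀP becomes [[6050, 854, 134]; [854, 134, 20]; [134, 20, 6]]·[a, b, c]ᵀ = [8044, 1164, 186]ᵀ.
Solving the 3×3 system (Gaussian elimination) gives a = 30253/29955, b = 58997/29955, c = 18766/9985.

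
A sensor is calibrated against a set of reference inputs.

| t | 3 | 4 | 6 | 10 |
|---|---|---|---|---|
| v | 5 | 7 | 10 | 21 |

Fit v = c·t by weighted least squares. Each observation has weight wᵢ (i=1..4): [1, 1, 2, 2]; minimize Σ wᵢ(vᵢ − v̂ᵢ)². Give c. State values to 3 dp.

Sums needed: Σwᵢ·t·t = 297.
For MᵀWv: Σwᵢ·t·v = 583.
So MᵀWM·[c]ᵀ = MᵀWv: [[297]]·[c]ᵀ = [583]ᵀ.
c = 583/297 = 1.96296.

c = 1.963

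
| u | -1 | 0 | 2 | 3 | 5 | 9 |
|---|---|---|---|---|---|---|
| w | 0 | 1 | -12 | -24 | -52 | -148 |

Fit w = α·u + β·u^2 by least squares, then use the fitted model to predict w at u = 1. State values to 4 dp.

ŵ = -4.5421

The normal system MᵀM·[α, β]ᵀ = Mᵀw is [[120, 888]; [888, 7284]]·[α, β]ᵀ = [-1688, -13552]ᵀ.
Δ = 120·7284 − 888² = 85536.
α = ((-1688)·7284 − 888·(-13552))/85536 = -907/297; β = (120·(-13552) − 888·(-1688))/85536 = -442/297.
At u = 1: ŵ = (-907/297)·(1) + (-442/297)·(1) = -1349/297.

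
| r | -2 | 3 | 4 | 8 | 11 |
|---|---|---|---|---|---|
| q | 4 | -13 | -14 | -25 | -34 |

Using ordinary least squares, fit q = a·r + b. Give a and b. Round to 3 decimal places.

a = -2.868, b = -2.632

With design matrix M, MᵀM = [[214, 24]; [24, 5]] and Mᵀq = [-677, -82]ᵀ.
Determinant 214·5 − 24² = 494.
a = ((-677)·5 − 24·(-82))/494 = -109/38; b = (214·(-82) − 24·(-677))/494 = -50/19.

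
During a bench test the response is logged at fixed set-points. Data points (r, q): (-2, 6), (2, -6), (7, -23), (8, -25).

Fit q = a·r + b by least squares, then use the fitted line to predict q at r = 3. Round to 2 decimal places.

The normal system XᵀX·[a, b]ᵀ = Xᵀq is [[121, 15]; [15, 4]]·[a, b]ᵀ = [-385, -48]ᵀ.
det = 121·4 − 15² = 259.
a = ((-385)·4 − 15·(-48))/259 = -820/259; b = (121·(-48) − 15·(-385))/259 = -33/259.
At r = 3: q̂ = (-820/259)·(3) + (-33/259)·(1) = -2493/259.

q̂ = -9.63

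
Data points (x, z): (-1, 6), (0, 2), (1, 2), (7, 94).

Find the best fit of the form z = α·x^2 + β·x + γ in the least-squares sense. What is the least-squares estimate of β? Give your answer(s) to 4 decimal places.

β = -1.9921

Compute the Gram sums: Σx^2·x^2 = 2403, Σx^2·x = 343, Σx^2 = 51, Σx·x = 51, Σx = 7, Σ1 = 4.
Moment sums: Σx^2·z = 4614, Σx·z = 654, Σz = 104.
AᵀA·[α, β, γ]ᵀ = Aᵀz becomes [[2403, 343, 51]; [343, 51, 7]; [51, 7, 4]]·[α, β, γ]ᵀ = [4614, 654, 104]ᵀ.
Inverting the 3×3 Gram matrix, [α, β, γ]ᵀ = [764/353, -3516/1765, 3338/1765]ᵀ.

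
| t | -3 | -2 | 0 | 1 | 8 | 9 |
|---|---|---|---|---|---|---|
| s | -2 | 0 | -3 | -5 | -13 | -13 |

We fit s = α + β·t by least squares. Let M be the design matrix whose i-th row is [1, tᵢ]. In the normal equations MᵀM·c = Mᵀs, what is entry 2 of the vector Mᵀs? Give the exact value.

Entry 2 ↔ basis t, so (Mᵀs)_{2} = Σᵢ (t)·sᵢ = (-3)·(-2) + (-2)·(0) + (0)·(-3) + (1)·(-5) + (8)·(-13) + (9)·(-13) = -220.

-220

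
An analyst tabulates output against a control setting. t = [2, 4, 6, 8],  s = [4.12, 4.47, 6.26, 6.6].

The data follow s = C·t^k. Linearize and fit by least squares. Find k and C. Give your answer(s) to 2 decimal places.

k = 0.37, C = 3.04

Taking logs, ln s = k·ln t + ln C, so regress ln s on ln t.
XᵀX = [[9.9367, 5.9506]; [5.9506, 4]], rhs = [10.2677, 6.6345]ᵀ  (here Σln t = 5.9506, Σ(ln t)² = 9.9367, Σln s = 6.6345, Σln t·ln s = 10.2677).
Δ = 9.9367·4 − (5.9506)² = 4.3368; k = (10.2677·4 − 5.9506·6.6345)/4.3368 = 0.36691, ln C = (9.9367·6.6345 − 5.9506·10.2677)/4.3368 = 1.11279, so C = exp(1.11279) = 3.04283.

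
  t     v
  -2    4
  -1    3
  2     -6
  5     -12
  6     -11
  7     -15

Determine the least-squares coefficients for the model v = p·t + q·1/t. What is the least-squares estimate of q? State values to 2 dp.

q = -1.22

The normal equations are: 119·p + 6·q = -254;  6·p + (70039/44100)·q = -3019/210.
(Σt·t = 119, Σt·1/t = 6, Σ1/t·1/t = 70039/44100, Σt·v = -254, Σ1/t·v = -3019/210.)
Δ = 119·(70039/44100) − 6² = 963863/6300.
p = ((-254)·(70039/44100) − 6·(-3019/210))/(963863/6300) = -13985966/6747041; q = (119·(-3019/210) − 6·(-254))/(963863/6300) = -1176630/963863.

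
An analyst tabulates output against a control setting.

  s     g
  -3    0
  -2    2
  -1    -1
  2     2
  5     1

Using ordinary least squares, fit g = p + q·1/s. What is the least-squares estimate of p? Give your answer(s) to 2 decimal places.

Compute the Gram sums: Σ1 = 5, Σ1/s = -17/15, Σ1/s·1/s = 743/450.
Moment sums: Σg = 4, Σ1/s·g = 6/5.
Δ = 5·(743/450) − (-17/15)² = 3137/450.
p = (4·(743/450) − (-17/15)·(6/5))/(3137/450) = 3584/3137; q = (5·(6/5) − (-17/15)·4)/(3137/450) = 4740/3137.

p = 1.14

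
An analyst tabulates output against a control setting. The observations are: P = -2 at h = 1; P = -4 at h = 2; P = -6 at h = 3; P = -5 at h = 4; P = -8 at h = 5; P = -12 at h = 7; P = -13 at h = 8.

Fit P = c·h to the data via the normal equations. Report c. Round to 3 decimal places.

The normal system AᵀA·[c]ᵀ = AᵀP is [[168]]·[c]ᵀ = [-276]ᵀ.
Hence c = -276 / 168 ≈ -1.64286.

c = -1.643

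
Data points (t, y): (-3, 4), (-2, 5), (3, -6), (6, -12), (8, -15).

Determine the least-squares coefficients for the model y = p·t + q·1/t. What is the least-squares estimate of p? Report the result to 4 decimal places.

The normal equations are: 122·p + 5·q = -232;  5·p + (33/64)·q = -233/24.
(Σt·t = 122, Σt·1/t = 5, Σ1/t·1/t = 33/64, Σt·y = -232, Σ1/t·y = -233/24.)
det = 122·(33/64) − 5² = 1213/32.
p = ((-232)·(33/64) − 5·(-233/24))/(1213/32) = -6824/3639; q = (122·(-233/24) − 5·(-232))/(1213/32) = -2344/3639.

p = -1.8752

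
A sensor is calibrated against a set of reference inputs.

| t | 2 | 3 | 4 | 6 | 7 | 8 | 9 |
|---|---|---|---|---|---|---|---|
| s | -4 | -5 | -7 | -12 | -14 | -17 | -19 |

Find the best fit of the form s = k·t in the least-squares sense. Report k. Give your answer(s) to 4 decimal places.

k = -2.0386

Sums needed: Σt·t = 259.
And Σt·s = -528.
Hence k = -528 / 259 ≈ -2.03861.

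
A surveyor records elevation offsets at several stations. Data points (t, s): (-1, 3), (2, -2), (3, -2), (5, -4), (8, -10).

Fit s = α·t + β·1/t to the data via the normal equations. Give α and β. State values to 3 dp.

Compute the Gram sums: Σt·t = 103, Σt·1/t = 5, Σ1/t·1/t = 20401/14400.
And Σt·s = -113, Σ1/t·s = -403/60.
Eliminating β: (20401/14400)·(row 1) − 5·(row 2) gives (1741303/14400)·α = (20401/14400)·(-113) − 5·(-403/60) = -1821713/14400, so α = -1821713/1741303.
Then β = ((-403/60) − 5·(-1821713/1741303))/(20401/14400) = -1826160/1741303.

α = -1.046, β = -1.049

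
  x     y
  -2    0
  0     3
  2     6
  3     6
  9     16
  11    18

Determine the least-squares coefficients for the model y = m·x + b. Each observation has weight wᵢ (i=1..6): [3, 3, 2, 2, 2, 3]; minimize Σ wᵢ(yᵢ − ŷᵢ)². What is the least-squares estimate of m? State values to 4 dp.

m = 1.3994

Entries of MᵀWM: Σwᵢ·x·x = 563, Σwᵢ·x = 55, Σwᵢ·1 = 15.
And Σwᵢ·x·y = 942, Σwᵢ·y = 119.
Δ = 563·15 − 55² = 5420.
m = (942·15 − 55·119)/5420 = 1517/1084; b = (563·119 − 55·942)/5420 = 15187/5420.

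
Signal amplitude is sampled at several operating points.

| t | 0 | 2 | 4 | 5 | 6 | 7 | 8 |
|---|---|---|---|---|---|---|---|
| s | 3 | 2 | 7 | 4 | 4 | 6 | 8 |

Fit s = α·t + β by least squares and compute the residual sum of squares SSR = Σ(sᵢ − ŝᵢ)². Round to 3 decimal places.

SSR = 14.060

Forming XᵀX = [[194, 32]; [32, 7]] and Xᵀs = [182, 34]ᵀ gives XᵀX·[α, β]ᵀ = Xᵀs.
det = 194·7 − 32² = 334.
α = (182·7 − 32·34)/334 = 93/167; β = (194·34 − 32·182)/334 = 386/167.
Residuals: 115/167, -238/167, 411/167, -183/167, -276/167, -35/167, 206/167; SSR = 2348/167.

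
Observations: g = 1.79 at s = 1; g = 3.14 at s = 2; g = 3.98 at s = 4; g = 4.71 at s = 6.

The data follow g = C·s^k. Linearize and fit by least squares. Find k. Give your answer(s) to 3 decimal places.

Linearized form: ln g = k·ln s + ln C. From the 4 transformed points,
Σln s = 3.8712, Σ(ln s)² = 5.6127, Σln g = 4.6574, Σln s·ln g = 5.4846.
Normal system: [[5.6127, 3.8712]; [3.8712, 4]]·[k, ln C]ᵀ = [5.4846, 4.6574]ᵀ.
Δ = 5.6127·4 − (3.8712)² = 7.4645; k = (5.4846·4 − 3.8712·4.6574)/7.4645 = 0.52366, ln C = (5.6127·4.6574 − 3.8712·5.4846)/7.4645 = 0.65756.

k = 0.524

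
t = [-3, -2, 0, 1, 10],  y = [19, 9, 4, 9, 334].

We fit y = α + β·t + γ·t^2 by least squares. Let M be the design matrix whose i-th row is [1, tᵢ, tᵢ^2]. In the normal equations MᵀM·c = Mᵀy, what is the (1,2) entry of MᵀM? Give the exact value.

6

Row 1 ↔ basis 1, column 2 ↔ basis t, so (MᵀM)_{1,2} = Σᵢ t = (1)·(-3) + (1)·(-2) + (1)·(0) + (1)·(1) + (1)·(10) = 6.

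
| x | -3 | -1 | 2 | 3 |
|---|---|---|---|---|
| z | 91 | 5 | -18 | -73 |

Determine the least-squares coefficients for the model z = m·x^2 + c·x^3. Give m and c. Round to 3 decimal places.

m = 1.055, c = -3.027

Compute the Gram sums: Σx^2·x^2 = 179, Σx^2·x^3 = 31, Σx^3·x^3 = 1523.
And Σx^2·z = 95, Σx^3·z = -4577.
MᵀM·[m, c]ᵀ = Mᵀz becomes [[179, 31]; [31, 1523]]·[m, c]ᵀ = [95, -4577]ᵀ.
Eliminating c: 1523·(row 1) − 31·(row 2) gives 271656·m = 1523·95 − 31·(-4577) = 286572, so m = 2171/2058.
Then c = ((-4577) − 31·(2171/2058))/1523 = -6229/2058.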